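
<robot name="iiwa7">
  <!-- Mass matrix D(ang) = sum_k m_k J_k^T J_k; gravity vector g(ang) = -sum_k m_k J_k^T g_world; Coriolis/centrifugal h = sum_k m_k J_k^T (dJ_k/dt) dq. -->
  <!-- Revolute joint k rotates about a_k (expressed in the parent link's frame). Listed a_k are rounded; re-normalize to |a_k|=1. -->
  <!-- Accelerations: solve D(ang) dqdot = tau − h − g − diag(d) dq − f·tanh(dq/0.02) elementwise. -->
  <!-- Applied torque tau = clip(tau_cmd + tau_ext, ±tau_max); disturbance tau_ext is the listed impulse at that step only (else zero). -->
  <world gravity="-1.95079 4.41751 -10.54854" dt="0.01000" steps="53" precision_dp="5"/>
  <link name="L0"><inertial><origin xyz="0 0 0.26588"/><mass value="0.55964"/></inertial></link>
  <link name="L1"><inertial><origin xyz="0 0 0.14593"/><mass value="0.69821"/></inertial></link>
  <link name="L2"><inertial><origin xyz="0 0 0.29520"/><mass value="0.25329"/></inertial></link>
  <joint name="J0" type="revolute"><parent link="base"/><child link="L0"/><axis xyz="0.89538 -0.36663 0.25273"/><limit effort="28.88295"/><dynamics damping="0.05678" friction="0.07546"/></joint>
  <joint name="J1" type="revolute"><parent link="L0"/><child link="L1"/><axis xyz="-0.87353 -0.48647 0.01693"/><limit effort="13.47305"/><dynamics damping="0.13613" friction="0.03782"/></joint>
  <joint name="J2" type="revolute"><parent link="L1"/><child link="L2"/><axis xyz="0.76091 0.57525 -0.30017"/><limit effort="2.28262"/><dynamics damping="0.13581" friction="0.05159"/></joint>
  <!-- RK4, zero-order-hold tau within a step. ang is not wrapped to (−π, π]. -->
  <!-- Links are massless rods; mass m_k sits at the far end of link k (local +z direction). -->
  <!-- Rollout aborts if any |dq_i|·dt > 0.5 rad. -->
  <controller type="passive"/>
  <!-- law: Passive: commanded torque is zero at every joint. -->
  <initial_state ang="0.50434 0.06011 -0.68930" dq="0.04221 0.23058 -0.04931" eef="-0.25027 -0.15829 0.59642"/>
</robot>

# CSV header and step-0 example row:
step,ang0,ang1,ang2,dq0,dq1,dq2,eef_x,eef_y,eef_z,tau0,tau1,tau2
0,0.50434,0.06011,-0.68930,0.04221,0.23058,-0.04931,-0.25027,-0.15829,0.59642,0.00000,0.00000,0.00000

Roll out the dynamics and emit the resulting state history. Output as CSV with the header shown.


step,ang0,ang1,ang2,dq0,dq1,dq2,eef_x,eef_y,eef_z,tau0,tau1,tau2
1,0.50514,0.06338,-0.69020,0.11695,0.42148,-0.13157,-0.25121,-0.15743,0.59586,0.00000,0.00000,0.00000
2,0.50667,0.06852,-0.69193,0.19020,0.60740,-0.21466,-0.25278,-0.15618,0.59485,0.00000,0.00000,0.00000
3,0.50894,0.07552,-0.69449,0.26253,0.79105,-0.29567,-0.25497,-0.15455,0.59338,0.00000,0.00000,0.00000
4,0.51192,0.08434,-0.69783,0.33439,0.97446,-0.37253,-0.25775,-0.15256,0.59146,0.00000,0.00000,0.00000
5,0.51563,0.09501,-0.70192,0.40612,1.15918,-0.44389,-0.26111,-0.15019,0.58906,0.00000,0.00000,0.00000
6,0.52005,0.10754,-0.70669,0.47803,1.34643,-0.50888,-0.26501,-0.14745,0.58616,0.00000,0.00000,0.00000
7,0.52519,0.12195,-0.71208,0.55039,1.53712,-0.56694,-0.26944,-0.14436,0.58274,0.00000,0.00000,0.00000
8,0.53106,0.13829,-0.71800,0.62343,1.73203,-0.61770,-0.27436,-0.14090,0.57878,0.00000,0.00000,0.00000
9,0.53766,0.15661,-0.72440,0.69737,1.93176,-0.66094,-0.27975,-0.13708,0.57424,0.00000,0.00000,0.00000
10,0.54501,0.17694,-0.73120,0.77244,2.13677,-0.69652,-0.28557,-0.13289,0.56910,0.00000,0.00000,0.00000
11,0.55311,0.19936,-0.73831,0.84884,2.34744,-0.72439,-0.29177,-0.12835,0.56331,0.00000,0.00000,0.00000
12,0.56199,0.22391,-0.74566,0.92677,2.56401,-0.74455,-0.29833,-0.12344,0.55683,0.00000,0.00000,0.00000
13,0.57165,0.25066,-0.75317,1.00644,2.78661,-0.75706,-0.30518,-0.11817,0.54962,0.00000,0.00000,0.00000
14,0.58212,0.27967,-0.76078,1.08805,3.01522,-0.76206,-0.31228,-0.11253,0.54165,0.00000,0.00000,0.00000
15,0.59342,0.31099,-0.76839,1.17180,3.24970,-0.75977,-0.31956,-0.10654,0.53286,0.00000,0.00000,0.00000
16,0.60557,0.34468,-0.77595,1.25791,3.48975,-0.75051,-0.32696,-0.10018,0.52321,0.00000,0.00000,0.00000
17,0.61859,0.38080,-0.78338,1.34658,3.73488,-0.73474,-0.33440,-0.09347,0.51267,0.00000,0.00000,0.00000
18,0.63251,0.41939,-0.79062,1.43803,3.98440,-0.71305,-0.34181,-0.08640,0.50118,0.00000,0.00000,0.00000
19,0.64736,0.46050,-0.79762,1.53249,4.23744,-0.68622,-0.34908,-0.07899,0.48871,0.00000,0.00000,0.00000
20,0.66317,0.50415,-0.80433,1.63020,4.49288,-0.65524,-0.35612,-0.07125,0.47523,0.00000,0.00000,0.00000
21,0.67998,0.55036,-0.81072,1.73142,4.74938,-0.62130,-0.36281,-0.06319,0.46070,0.00000,0.00000,0.00000
22,0.69781,0.59913,-0.81675,1.83642,5.00537,-0.58585,-0.36905,-0.05482,0.44512,0.00000,0.00000,0.00000
23,0.71672,0.65046,-0.82244,1.94551,5.25903,-0.55058,-0.37470,-0.04618,0.42846,0.00000,0.00000,0.00000
24,0.73674,0.70430,-0.82777,2.05903,5.50834,-0.51745,-0.37964,-0.03729,0.41074,0.00000,0.00000,0.00000
25,0.75791,0.76060,-0.83280,2.17738,5.75105,-0.48865,-0.38371,-0.02818,0.39196,0.00000,0.00000,0.00000
26,0.78030,0.81929,-0.83757,2.30102,5.98473,-0.46664,-0.38679,-0.01889,0.37215,0.00000,0.00000,0.00000
27,0.80395,0.88026,-0.84216,2.43046,6.20683,-0.45404,-0.38872,-0.00946,0.35136,0.00000,0.00000,0.00000
28,0.82893,0.94338,-0.84669,2.56632,6.41464,-0.45368,-0.38935,0.00004,0.32964,0.00000,0.00000,0.00000
29,0.85530,1.00850,-0.85129,2.70931,6.60542,-0.46849,-0.38855,0.00957,0.30710,0.00000,0.00000,0.00000
30,0.88314,1.07542,-0.85612,2.86024,6.77637,-0.50147,-0.38618,0.01906,0.28381,0.00000,0.00000,0.00000
31,0.91254,1.14395,-0.86139,3.02007,6.92471,-0.55564,-0.38212,0.02843,0.25991,0.00000,0.00000,0.00000
32,0.94358,1.21383,-0.86731,3.18988,7.04774,-0.63396,-0.37625,0.03762,0.23553,0.00000,0.00000,0.00000
33,0.97637,1.28481,-0.87416,3.37086,7.14283,-0.73929,-0.36848,0.04653,0.21084,0.00000,0.00000,0.00000
34,1.01104,1.35659,-0.88220,3.56437,7.20749,-0.87431,-0.35875,0.05508,0.18601,0.00000,0.00000,0.00000
35,1.04771,1.42885,-0.89175,3.77186,7.23940,-1.04147,-0.34701,0.06319,0.16122,0.00000,0.00000,0.00000
36,1.08653,1.50126,-0.90314,3.99489,7.23647,-1.24294,-0.33325,0.07078,0.13667,0.00000,0.00000,0.00000
37,1.12766,1.57346,-0.91673,4.23508,7.19683,-1.48050,-0.31749,0.07776,0.11257,0.00000,0.00000,0.00000
38,1.17129,1.64507,-0.93288,4.49405,7.11892,-1.75554,-0.29980,0.08404,0.08910,0.00000,0.00000,0.00000
39,1.21761,1.71570,-0.95197,4.77338,7.00154,-2.06889,-0.28026,0.08958,0.06647,0.00000,0.00000,0.00000
40,1.26683,1.78497,-0.97438,5.07450,6.84387,-2.42083,-0.25902,0.09430,0.04484,0.00000,0.00000,0.00000
41,1.31918,1.85245,-1.00051,5.39862,6.64553,-2.81096,-0.23624,0.09817,0.02438,0.00000,0.00000,0.00000
42,1.37488,1.91774,-1.03072,5.74661,6.40659,-3.23816,-0.21212,0.10115,0.00520,0.00000,0.00000,0.00000
43,1.43419,1.98045,-1.06539,6.11885,6.12759,-3.70063,-0.18692,0.10325,-0.01260,0.00000,0.00000,0.00000
44,1.49734,2.04016,-1.10485,6.51507,5.80945,-4.19585,-0.16088,0.10449,-0.02899,0.00000,0.00000,0.00000
45,1.56457,2.09651,-1.14941,6.93418,5.45338,-4.72075,-0.13430,0.10492,-0.04397,0.00000,0.00000,0.00000
46,1.63609,2.14911,-1.19935,7.37401,5.06079,-5.27181,-0.10747,0.10462,-0.05759,0.00000,0.00000,0.00000
47,1.71211,2.19761,-1.25492,7.83106,4.63310,-5.84520,-0.08069,0.10372,-0.06996,0.00000,0.00000,0.00000
48,1.79276,2.24166,-1.31631,8.30019,4.17156,-6.43686,-0.05426,0.10239,-0.08123,0.00000,0.00000,0.00000
49,1.87813,2.28093,-1.38370,8.77436,3.67715,-7.04254,-0.02848,0.10084,-0.09159,0.00000,0.00000,0.00000
50,1.96823,2.31509,-1.45720,9.24440,3.15035,-7.65766,-0.00360,0.09931,-0.10126,0.00000,0.00000,0.00000
51,2.06296,2.34383,-1.53687,9.69896,2.59098,-8.27710,0.02014,0.09809,-0.11046,0.00000,0.00000,0.00000
52,2.16211,2.36680,-1.62273,10.12470,1.99794,-8.89480,0.04251,0.09752,-0.11940,0.00000,0.00000,0.00000
53,2.26531,2.38367,-1.71473,10.50669,1.36883,-9.50327,0.06334,0.09792,-0.12828,,,


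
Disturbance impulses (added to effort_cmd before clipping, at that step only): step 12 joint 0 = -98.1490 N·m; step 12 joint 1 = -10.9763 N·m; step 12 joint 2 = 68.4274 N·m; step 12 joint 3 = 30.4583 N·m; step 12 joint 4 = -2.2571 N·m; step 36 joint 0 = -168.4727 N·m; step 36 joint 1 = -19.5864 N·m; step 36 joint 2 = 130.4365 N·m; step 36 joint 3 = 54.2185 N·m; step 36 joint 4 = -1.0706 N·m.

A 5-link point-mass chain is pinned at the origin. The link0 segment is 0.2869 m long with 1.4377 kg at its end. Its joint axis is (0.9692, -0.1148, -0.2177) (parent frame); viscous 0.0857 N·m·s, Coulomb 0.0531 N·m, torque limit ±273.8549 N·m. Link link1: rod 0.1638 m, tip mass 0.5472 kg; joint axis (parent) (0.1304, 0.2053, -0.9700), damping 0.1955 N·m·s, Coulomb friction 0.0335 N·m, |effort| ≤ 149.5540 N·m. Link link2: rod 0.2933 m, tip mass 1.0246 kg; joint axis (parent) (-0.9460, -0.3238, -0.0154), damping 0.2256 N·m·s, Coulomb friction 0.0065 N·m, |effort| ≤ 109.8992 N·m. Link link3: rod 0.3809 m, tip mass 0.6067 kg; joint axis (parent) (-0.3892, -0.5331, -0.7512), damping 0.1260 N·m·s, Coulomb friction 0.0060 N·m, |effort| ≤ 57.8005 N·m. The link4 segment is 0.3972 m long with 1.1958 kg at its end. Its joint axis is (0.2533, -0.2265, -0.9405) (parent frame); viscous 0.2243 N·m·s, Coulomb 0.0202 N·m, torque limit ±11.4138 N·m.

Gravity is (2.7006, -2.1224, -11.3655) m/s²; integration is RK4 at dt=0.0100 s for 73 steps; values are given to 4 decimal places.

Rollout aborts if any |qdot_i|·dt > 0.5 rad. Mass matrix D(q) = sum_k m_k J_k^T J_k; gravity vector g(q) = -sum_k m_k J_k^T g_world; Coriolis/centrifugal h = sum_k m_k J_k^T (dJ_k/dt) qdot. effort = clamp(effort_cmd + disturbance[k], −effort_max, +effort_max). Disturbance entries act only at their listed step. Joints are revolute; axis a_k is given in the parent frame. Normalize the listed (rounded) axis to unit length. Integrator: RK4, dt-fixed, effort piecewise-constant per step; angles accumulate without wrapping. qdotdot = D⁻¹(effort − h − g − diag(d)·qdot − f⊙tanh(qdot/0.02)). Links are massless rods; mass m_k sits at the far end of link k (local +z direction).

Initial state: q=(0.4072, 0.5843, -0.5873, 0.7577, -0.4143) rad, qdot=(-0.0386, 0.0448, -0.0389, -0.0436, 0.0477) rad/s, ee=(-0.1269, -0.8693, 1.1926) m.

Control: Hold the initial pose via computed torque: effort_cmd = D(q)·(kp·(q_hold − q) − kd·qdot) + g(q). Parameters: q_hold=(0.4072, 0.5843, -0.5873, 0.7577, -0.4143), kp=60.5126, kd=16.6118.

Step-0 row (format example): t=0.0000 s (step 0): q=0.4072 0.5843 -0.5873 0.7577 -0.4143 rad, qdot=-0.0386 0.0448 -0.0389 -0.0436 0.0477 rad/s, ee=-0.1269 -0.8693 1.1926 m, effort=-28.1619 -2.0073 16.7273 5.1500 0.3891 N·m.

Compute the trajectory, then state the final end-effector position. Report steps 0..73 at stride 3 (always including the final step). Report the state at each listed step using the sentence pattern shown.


t=0.0300 s (step 3): q=0.4064 0.5848 -0.5882 0.7568 -0.4134 rad, qdot=-0.0187 0.0040 -0.0222 -0.0220 0.0124 rad/s, ee=-0.1272 -0.8694 1.1924 m, effort=-28.1481 -1.9625 16.6374 5.1068 0.4154 N·m.
t=0.0600 s (step 6): q=0.4060 0.5849 -0.5887 0.7563 -0.4133 rad, qdot=-0.0072 -0.0001 -0.0088 -0.0101 0.0018 rad/s, ee=-0.1273 -0.8695 1.1923 m, effort=-28.1320 -1.9451 16.5804 5.0784 0.4247 N·m.
t=0.0900 s (step 9): q=0.4059 0.5849 -0.5888 0.7561 -0.4132 rad, qdot=-0.0015 -0.0005 -0.0019 -0.0028 -0.0003 rad/s, ee=-0.1274 -0.8695 1.1922 m, effort=-28.1138 -1.9371 16.5433 5.0598 0.4285 N·m.
t=0.1200 s (step 12): q=0.4059 0.5849 -0.5888 0.7561 -0.4133 rad, qdot=0.0012 -0.0005 0.0013 0.0011 -0.0010 rad/s, ee=-0.1274 -0.8695 1.1922 m, effort=-126.2467 -12.9095 84.9464 35.5059 -1.8265 N·m.
t=0.1500 s (step 15): q=0.4060 0.5852 -0.5879 0.7764 -0.4132 rad, qdot=0.0059 0.0213 0.0549 0.5893 0.0056 rad/s, ee=-0.1241 -0.8616 1.1979 m, effort=-15.5140 -0.5884 7.6889 1.0772 0.7339 N·m.
t=0.1800 s (step 18): q=0.4062 0.5856 -0.5862 0.7886 -0.4131 rad, qdot=0.0053 0.0079 0.0522 0.2552 -0.0011 rad/s, ee=-0.1217 -0.8562 1.2018 m, effort=-19.9082 -1.1255 10.7154 2.3854 0.6500 N·m.
t=0.2100 s (step 21): q=0.4063 0.5857 -0.5850 0.7933 -0.4132 rad, qdot=0.0036 0.0018 0.0332 0.0802 -0.0032 rad/s, ee=-0.1206 -0.8536 1.2037 m, effort=-22.8619 -1.4830 12.7566 3.2683 0.5907 N·m.
t=0.2400 s (step 24): q=0.4064 0.5857 -0.5842 0.7942 -0.4132 rad, qdot=0.0022 -0.0009 0.0138 -0.0097 -0.0018 rad/s, ee=-0.1203 -0.8529 1.2044 m, effort=-24.8348 -1.7150 14.1237 3.8619 0.5488 N·m.
t=0.2700 s (step 27): q=0.4064 0.5857 -0.5841 0.7933 -0.4133 rad, qdot=0.0016 -0.0018 -0.0028 -0.0495 -0.0000 rad/s, ee=-0.1204 -0.8532 1.2042 m, effort=-26.1413 -1.8616 15.0308 4.2565 0.5201 N·m.
t=0.3000 s (step 30): q=0.4065 0.5856 -0.5843 0.7915 -0.4133 rad, qdot=0.0016 -0.0019 -0.0118 -0.0701 0.0007 rad/s, ee=-0.1208 -0.8541 1.2035 m, effort=-26.9964 -1.9507 15.6261 4.5197 0.5003 N·m.
t=0.3300 s (step 33): q=0.4065 0.5856 -0.5848 0.7892 -0.4132 rad, qdot=0.0018 -0.0020 -0.0161 -0.0790 0.0010 rad/s, ee=-0.1213 -0.8553 1.2027 m, effort=-27.5472 -2.0023 16.0124 4.6946 0.4862 N·m.
t=0.3600 s (step 36): q=0.4066 0.5855 -0.5853 0.7868 -0.4132 rad, qdot=0.0019 -0.0021 -0.0177 -0.0807 0.0011 rad/s, ee=-0.1218 -0.8566 1.2017 m, effort=-196.3670 -21.6160 109.8992 57.8005 -0.5944 N·m.
t=0.3900 s (step 39): q=0.3868 0.5318 -0.6702 0.9297 -0.3446 rad, qdot=-0.6022 -0.7902 -2.1810 3.6887 2.0530 rad/s, ee=-0.1187 -0.8381 1.2022 m, effort=-6.1838 0.5194 4.7433 -2.1102 0.8100 N·m.
t=0.4200 s (step 42): q=0.3740 0.5235 -0.7111 0.9978 -0.3087 rad, qdot=-0.2796 0.0060 -0.7537 1.2130 0.5243 rad/s, ee=-0.1152 -0.8274 1.2030 m, effort=-13.6618 -0.2287 9.0289 0.0990 0.9003 N·m.
t=0.4500 s (step 45): q=0.3687 0.5254 -0.7235 1.0166 -0.3026 rad, qdot=-0.0917 0.0864 -0.1544 0.1761 -0.0072 rad/s, ee=-0.1136 -0.8238 1.2034 m, effort=-18.8113 -0.7635 11.9351 1.6623 0.8707 N·m.
t=0.4800 s (step 48): q=0.3676 0.5277 -0.7238 1.0145 -0.3042 rad, qdot=0.0121 0.0679 0.1029 -0.2636 -0.0692 rad/s, ee=-0.1139 -0.8239 1.2033 m, effort=-22.2740 -1.1559 13.9052 2.7488 0.7893 N·m.
t=0.5100 s (step 51): q=0.3688 0.5296 -0.7189 1.0033 -0.3061 rad, qdot=0.0622 0.0579 0.2129 -0.4585 -0.0548 rad/s, ee=-0.1154 -0.8259 1.2028 m, effort=-24.5338 -1.4238 15.2163 3.4905 0.7185 N·m.
t=0.5400 s (step 54): q=0.3711 0.5312 -0.7117 0.9882 -0.3074 rad, qdot=0.0864 0.0522 0.2583 -0.5358 -0.0351 rad/s, ee=-0.1175 -0.8288 1.2020 m, effort=-26.0126 -1.5968 16.0711 3.9929 0.6650 N·m.
t=0.5700 s (step 57): q=0.3738 0.5327 -0.7037 0.9718 -0.3083 rad, qdot=0.0958 0.0478 0.2701 -0.5515 -0.0262 rad/s, ee=-0.1198 -0.8321 1.2010 m, effort=-26.9685 -1.7038 16.6161 4.3316 0.6268 N·m.
t=0.6000 s (step 60): q=0.3767 0.5341 -0.6957 0.9555 -0.3091 rad, qdot=0.0967 0.0424 0.2641 -0.5345 -0.0260 rad/s, ee=-0.1220 -0.8356 1.1999 m, effort=-27.5747 -1.7672 16.9523 4.5595 0.5997 N·m.
t=0.6300 s (step 63): q=0.3796 0.5352 -0.6880 0.9400 -0.3099 rad, qdot=0.0930 0.0357 0.2491 -0.5010 -0.0300 rad/s, ee=-0.1240 -0.8389 1.1988 m, effort=-27.9480 -1.8031 17.1494 4.7128 0.5795 N·m.
t=0.6600 s (step 66): q=0.3823 0.5362 -0.6808 0.9255 -0.3109 rad, qdot=0.0869 0.0290 0.2304 -0.4609 -0.0364 rad/s, ee=-0.1258 -0.8421 1.1978 m, effort=-28.1672 -1.8225 17.2547 4.8162 0.5640 N·m.
t=0.6900 s (step 69): q=0.3848 0.5370 -0.6742 0.9124 -0.3121 rad, qdot=0.0798 0.0236 0.2111 -0.4197 -0.0442 rad/s, ee=-0.1272 -0.8449 1.1968 m, effort=-28.2858 -1.8325 17.3007 4.8862 0.5514 N·m.
t=0.7200 s (step 72): q=0.3871 0.5376 -0.6681 0.9004 -0.3135 rad, qdot=0.0723 0.0198 0.1926 -0.3802 -0.0523 rad/s, ee=-0.1285 -0.8476 1.1959 m, effort=-28.3397 -1.8373 17.3090 4.9338 0.5409 N·m.
t=0.7300 s (step 73): q=0.3878 0.5378 -0.6663 0.8966 -0.3141 rad, qdot=0.0699 0.0188 0.1867 -0.3677 -0.0549 rad/s, ee=-0.1288 -0.8484 1.1956 m.
final ee position (m): -0.1288 -0.8484 1.1956


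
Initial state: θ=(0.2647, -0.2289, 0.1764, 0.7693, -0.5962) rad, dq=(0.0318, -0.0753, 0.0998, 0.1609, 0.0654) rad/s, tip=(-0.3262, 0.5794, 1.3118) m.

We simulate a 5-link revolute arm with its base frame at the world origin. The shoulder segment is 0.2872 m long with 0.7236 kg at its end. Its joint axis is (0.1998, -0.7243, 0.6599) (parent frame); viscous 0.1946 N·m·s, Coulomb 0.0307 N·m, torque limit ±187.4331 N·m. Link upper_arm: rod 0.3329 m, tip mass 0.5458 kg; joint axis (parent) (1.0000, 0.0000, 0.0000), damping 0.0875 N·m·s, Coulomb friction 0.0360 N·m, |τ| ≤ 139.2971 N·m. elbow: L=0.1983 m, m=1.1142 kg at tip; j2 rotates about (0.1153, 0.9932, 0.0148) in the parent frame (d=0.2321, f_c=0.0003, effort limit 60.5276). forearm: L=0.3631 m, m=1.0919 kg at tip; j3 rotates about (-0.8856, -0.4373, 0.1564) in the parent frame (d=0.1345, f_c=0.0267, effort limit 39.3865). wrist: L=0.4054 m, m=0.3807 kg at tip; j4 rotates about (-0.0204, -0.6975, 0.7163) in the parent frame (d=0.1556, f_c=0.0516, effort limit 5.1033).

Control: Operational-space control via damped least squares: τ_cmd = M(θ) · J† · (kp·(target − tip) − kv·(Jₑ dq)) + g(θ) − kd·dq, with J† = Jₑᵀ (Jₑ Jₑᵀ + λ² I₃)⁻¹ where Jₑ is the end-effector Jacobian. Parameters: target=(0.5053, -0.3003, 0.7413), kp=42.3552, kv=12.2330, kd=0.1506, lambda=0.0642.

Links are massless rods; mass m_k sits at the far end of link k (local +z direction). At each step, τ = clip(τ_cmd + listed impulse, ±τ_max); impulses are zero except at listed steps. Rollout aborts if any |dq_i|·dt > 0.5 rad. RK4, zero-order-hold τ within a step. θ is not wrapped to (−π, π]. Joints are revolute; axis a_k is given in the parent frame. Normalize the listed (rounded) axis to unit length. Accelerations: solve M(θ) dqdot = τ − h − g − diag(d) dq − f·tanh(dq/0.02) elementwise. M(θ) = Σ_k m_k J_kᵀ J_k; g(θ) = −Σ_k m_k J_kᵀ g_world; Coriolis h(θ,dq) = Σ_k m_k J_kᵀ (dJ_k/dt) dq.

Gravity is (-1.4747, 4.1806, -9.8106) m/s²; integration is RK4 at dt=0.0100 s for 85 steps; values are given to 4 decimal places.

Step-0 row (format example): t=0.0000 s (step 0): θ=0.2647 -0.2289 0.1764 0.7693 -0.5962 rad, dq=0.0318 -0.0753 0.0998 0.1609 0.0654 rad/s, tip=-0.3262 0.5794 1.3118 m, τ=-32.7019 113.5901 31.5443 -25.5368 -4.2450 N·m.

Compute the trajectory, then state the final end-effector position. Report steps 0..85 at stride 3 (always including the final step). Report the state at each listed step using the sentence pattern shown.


t=0.0300 s (step 3): θ=0.2542 -0.1798 0.2088 0.8623 -0.6177 rad, dq=-0.7521 3.1118 1.8611 5.4703 -1.1037 rad/s, tip=-0.3145 0.5679 1.3019 m, τ=-30.7304 78.8855 24.2146 -19.3397 -2.9253 N·m.
t=0.0600 s (step 6): θ=0.2157 -0.0564 0.2711 1.0627 -0.6443 rad, dq=-1.9026 4.9452 2.0078 7.4366 -0.4588 rad/s, tip=-0.2852 0.5278 1.2837 m, τ=-31.0831 46.3163 18.4676 -13.3612 -2.1596 N·m.
t=0.0900 s (step 9): θ=0.1353 0.1085 0.3103 1.2842 -0.6347 rad, dq=-3.4987 5.9775 0.4010 7.0359 1.3087 rad/s, tip=-0.2444 0.4651 1.2620 m, τ=-23.5036 22.3291 11.9897 -8.4884 -1.6488 N·m.
t=0.1200 s (step 12): θ=0.0097 0.2965 0.3011 1.4737 -0.5551 rad, dq=-4.7315 6.4534 -0.5988 5.6089 3.9936 rad/s, tip=-0.1913 0.3915 1.2372 m, τ=-9.7060 8.7857 5.5606 -5.3579 -1.2725 N·m.
t=0.1500 s (step 15): θ=-0.1394 0.4875 0.3027 1.6278 -0.4134 rad, dq=-5.1512 6.1790 0.9499 4.7912 5.0834 rad/s, tip=-0.1240 0.3169 1.2079 m, τ=1.5797 0.6722 0.5880 -3.3513 -0.6578 N·m.
t=0.1800 s (step 18): θ=-0.2988 0.6624 0.3601 1.7646 -0.2664 rad, dq=-5.4988 5.4408 2.8010 4.3533 4.5756 rad/s, tip=-0.0468 0.2429 1.1781 m, τ=7.2665 -4.3239 -2.5545 -1.4942 0.0380 N·m.
t=0.2100 s (step 21): θ=-0.4700 0.8119 0.4654 1.8894 -0.1420 rad, dq=-5.9185 4.5014 4.1402 3.9778 3.6970 rad/s, tip=0.0341 0.1705 1.1501 m, τ=9.8307 -6.1917 -4.3547 0.1592 0.5710 N·m.
t=0.2400 s (step 24): θ=-0.6529 0.9317 0.6034 2.0038 -0.0442 rad, dq=-6.2418 3.4838 4.9778 3.6563 2.8234 rad/s, tip=0.1137 0.1014 1.1234 m, τ=10.9063 -5.6528 -5.2184 1.4473 0.9185 N·m.
t=0.2700 s (step 27): θ=-0.8421 1.0214 0.7587 2.1090 0.0284 rad, dq=-6.3194 2.5091 5.2947 3.3530 2.0235 rad/s, tip=0.1885 0.0373 1.0968 m, τ=11.1689 -3.5784 -5.3736 2.2834 1.1225 N·m.
t=0.3000 s (step 30): θ=-1.0292 1.0840 0.9160 2.2047 0.0785 rad, dq=-6.1027 1.6954 5.1153 3.0179 1.3361 rad/s, tip=0.2562 -0.0206 1.0695 m, τ=10.8648 -0.9083 -4.9978 2.6451 1.2254 N·m.
t=0.3300 s (step 33): θ=-1.2061 1.1256 1.0620 2.2897 0.1101 rad, dq=-5.6583 1.1141 4.5775 2.6385 0.7932 rad/s, tip=0.3151 -0.0714 1.0417 m, τ=10.1475 1.5101 -4.3016 2.5927 1.2577 N·m.
t=0.3600 s (step 36): θ=-1.3678 1.1533 1.1890 2.3629 0.1277 rad, dq=-5.1086 0.7690 3.8742 2.2400 0.3985 rad/s, tip=0.3646 -0.1149 1.0140 m, τ=9.1946 3.2014 -3.4969 2.2452 1.2410 N·m.
t=0.3900 s (step 39): θ=-1.5128 1.1737 1.2945 2.4243 0.1353 rad, dq=-4.5597 0.6156 3.1626 1.8553 0.1284 rad/s, tip=0.4052 -0.1515 0.9872 m, τ=8.1720 4.0991 -2.7338 1.7283 1.1914 N·m.
t=0.4200 s (step 42): θ=-1.6421 1.1916 1.3796 2.4746 0.1366 rad, dq=-4.0780 0.5946 2.5219 1.5012 -0.0040 rad/s, tip=0.4376 -0.1820 0.9620 m, τ=7.1639 4.3208 -2.0907 1.1258 1.1072 N·m.
t=0.4500 s (step 45): θ=-1.7585 1.2101 1.4469 2.5148 0.1363 rad, dq=-3.6870 0.6505 1.9825 1.1855 -0.0154 rad/s, tip=0.4626 -0.2071 0.9390 m, τ=6.2246 4.0817 -1.5838 0.4975 0.9949 N·m.
t=0.4800 s (step 48): θ=-1.8642 1.2310 1.4998 2.5462 0.1357 rad, dq=-3.3672 0.7458 1.5586 0.9141 -0.0257 rad/s, tip=0.4816 -0.2277 0.9183 m, τ=5.4192 3.6398 -1.1879 -0.0925 0.8911 N·m.
t=0.5100 s (step 51): θ=-1.9612 1.2550 1.5415 2.5700 0.1347 rad, dq=-3.1070 0.8582 1.2315 0.6779 -0.0405 rad/s, tip=0.4958 -0.2445 0.9000 m, τ=4.7292 3.0883 -0.8853 -0.6324 0.7959 N·m.
t=0.5400 s (step 54): θ=-2.0511 1.2825 1.5745 2.5872 0.1332 rad, dq=-2.8935 0.9746 0.9804 0.4685 -0.0637 rad/s, tip=0.5062 -0.2580 0.8838 m, τ=4.1344 2.4838 -0.6587 -1.1192 0.7087 N·m.
t=0.5700 s (step 57): θ=-2.1352 1.3135 1.6009 2.5984 0.1308 rad, dq=-2.7157 1.0875 0.7861 0.2789 -0.0956 rad/s, tip=0.5135 -0.2688 0.8697 m, τ=3.6166 1.8553 -0.4932 -1.5556 0.6277 N·m.
t=0.6000 s (step 60): θ=-2.2144 1.3477 1.6221 2.6041 0.1274 rad, dq=-2.5650 1.1929 0.6326 0.1042 -0.1347 rad/s, tip=0.5185 -0.2774 0.8576 m, τ=3.1602 1.2149 -0.3774 -1.9465 0.5511 N·m.
t=0.6300 s (step 63): θ=-2.2894 1.3849 1.6392 2.6048 0.1227 rad, dq=-2.4368 1.2860 0.5145 -0.0515 -0.1840 rad/s, tip=0.5217 -0.2840 0.8471 m, τ=2.7553 0.5563 -0.3007 -2.3045 0.4777 N·m.
t=0.6600 s (step 66): θ=-2.3608 1.4247 1.6533 2.6012 0.1163 rad, dq=-2.3250 1.3636 0.4241 -0.1880 -0.2406 rad/s, tip=0.5235 -0.2890 0.8382 m, τ=2.3925 -0.1241 -0.2553 -2.6371 0.4057 N·m.
t=0.6900 s (step 69): θ=-2.4290 1.4666 1.6648 2.5936 0.1083 rad, dq=-2.2215 1.4280 0.3426 -0.3177 -0.2981 rad/s, tip=0.5242 -0.2925 0.8306 m, τ=2.0658 -0.8076 -0.2373 -2.9331 0.3338 N·m.
t=0.7200 s (step 72): θ=-2.4942 1.5102 1.6739 2.5822 0.0984 rad, dq=-2.1239 1.4779 0.2677 -0.4374 -0.3584 rad/s, tip=0.5240 -0.2948 0.8243 m, τ=1.7736 -1.4985 -0.2411 -3.1978 0.2627 N·m.
t=0.7500 s (step 75): θ=-2.5565 1.5551 1.6809 2.5675 0.0868 rad, dq=-2.0303 1.5122 0.1978 -0.5439 -0.4209 rad/s, tip=0.5232 -0.2960 0.8191 m, τ=1.5140 -2.2005 -0.2614 -3.4362 0.1923 N·m.
t=0.7800 s (step 78): θ=-2.6160 1.6008 1.6859 2.5498 0.0732 rad, dq=-1.9386 1.5297 0.1323 -0.6344 -0.4841 rad/s, tip=0.5220 -0.2963 0.8148 m, τ=1.2854 -2.9150 -0.2934 -3.6524 0.1227 N·m.
t=0.8100 s (step 81): θ=-2.6728 1.6467 1.6889 2.5296 0.0577 rad, dq=-1.8471 1.5296 0.0712 -0.7065 -0.5456 rad/s, tip=0.5204 -0.2957 0.8113 m, τ=1.0869 -3.6401 -0.3320 -3.8501 0.0541 N·m.
t=0.8400 s (step 84): θ=-2.7268 1.6923 1.6902 2.5076 0.0405 rad, dq=-1.7543 1.5117 0.0151 -0.7584 -0.6026 rad/s, tip=0.5187 -0.2945 0.8084 m, τ=0.9180 -4.3698 -0.3724 -4.0326 -0.0130 N·m.
t=0.8500 s (step 85): θ=-2.7442 1.7074 1.6903 2.5000 0.0344 rad, dq=-1.7230 1.5017 -0.0024 -0.7710 -0.6202 rad/s, tip=0.5181 -0.2939 0.8076 m.
final tip position (m): 0.5181 -0.2939 0.8076


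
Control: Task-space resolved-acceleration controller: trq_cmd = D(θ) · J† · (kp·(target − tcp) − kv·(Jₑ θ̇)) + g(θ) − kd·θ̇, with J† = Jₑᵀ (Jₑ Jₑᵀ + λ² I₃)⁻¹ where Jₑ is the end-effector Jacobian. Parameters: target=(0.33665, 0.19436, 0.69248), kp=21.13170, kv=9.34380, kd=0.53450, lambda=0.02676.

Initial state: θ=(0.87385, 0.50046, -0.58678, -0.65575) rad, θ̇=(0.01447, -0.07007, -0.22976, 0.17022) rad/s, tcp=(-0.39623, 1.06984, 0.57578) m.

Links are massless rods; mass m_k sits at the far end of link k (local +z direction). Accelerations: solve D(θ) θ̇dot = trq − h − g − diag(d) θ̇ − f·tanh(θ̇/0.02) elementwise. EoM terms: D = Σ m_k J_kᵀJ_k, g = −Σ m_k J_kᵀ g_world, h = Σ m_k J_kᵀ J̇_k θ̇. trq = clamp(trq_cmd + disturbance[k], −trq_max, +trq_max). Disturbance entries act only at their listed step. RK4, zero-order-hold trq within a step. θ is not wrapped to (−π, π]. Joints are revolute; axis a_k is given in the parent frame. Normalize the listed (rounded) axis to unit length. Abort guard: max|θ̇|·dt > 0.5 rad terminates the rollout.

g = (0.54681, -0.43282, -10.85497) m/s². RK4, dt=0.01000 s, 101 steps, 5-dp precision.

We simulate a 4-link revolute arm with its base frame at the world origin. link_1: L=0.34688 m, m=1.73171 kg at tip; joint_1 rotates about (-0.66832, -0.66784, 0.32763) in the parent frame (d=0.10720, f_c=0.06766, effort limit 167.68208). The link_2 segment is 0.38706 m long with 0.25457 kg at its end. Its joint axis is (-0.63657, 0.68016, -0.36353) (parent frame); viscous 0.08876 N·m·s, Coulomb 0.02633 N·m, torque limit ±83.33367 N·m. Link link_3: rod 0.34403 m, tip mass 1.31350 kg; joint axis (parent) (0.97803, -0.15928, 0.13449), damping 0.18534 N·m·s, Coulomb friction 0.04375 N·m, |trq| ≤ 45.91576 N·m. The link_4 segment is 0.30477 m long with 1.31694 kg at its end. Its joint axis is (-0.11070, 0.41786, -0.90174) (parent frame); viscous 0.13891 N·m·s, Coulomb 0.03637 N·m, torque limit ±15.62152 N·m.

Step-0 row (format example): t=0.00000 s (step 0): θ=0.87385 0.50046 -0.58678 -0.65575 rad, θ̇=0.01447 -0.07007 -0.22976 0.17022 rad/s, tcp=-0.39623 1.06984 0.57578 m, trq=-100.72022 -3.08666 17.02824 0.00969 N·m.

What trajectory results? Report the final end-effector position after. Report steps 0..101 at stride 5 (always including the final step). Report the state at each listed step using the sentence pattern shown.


t=0.05000 s (step 5): θ=0.82402 0.43348 -0.71114 -0.64600 rad, θ̇=-1.68199 -2.07541 -3.75425 0.44962 rad/s, tcp=-0.37838 1.05254 0.57672 m, trq=-66.23887 -4.31288 15.04934 -0.42732 N·m.
t=0.10000 s (step 10): θ=0.72570 0.32352 -0.90920 -0.62086 rad, θ̇=-2.15230 -2.20058 -3.95538 0.49617 rad/s, tcp=-0.33703 1.01065 0.59287 m, trq=-42.60233 -5.64313 12.21899 -0.57501 N·m.
t=0.15000 s (step 15): θ=0.61483 0.21899 -1.09668 -0.59826 rad, θ̇=-2.25122 -1.96454 -3.51244 0.40196 rad/s, tcp=-0.28343 0.95589 0.61781 m, trq=-27.87222 -6.94780 10.92179 -0.67921 N·m.
t=0.20000 s (step 20): θ=0.50281 0.12757 -1.25918 -0.58029 rad, θ̇=-2.21726 -1.69494 -2.99101 0.31708 rad/s, tcp=-0.22418 0.89527 0.64508 m, trq=-18.31647 -7.95437 10.64584 -0.80733 N·m.
t=0.25000 s (step 25): θ=0.39415 0.04911 -1.39631 -0.56613 rad, θ̇=-2.12376 -1.44967 -2.50500 0.24938 rad/s, tcp=-0.16355 0.83296 0.67085 m, trq=-11.78029 -8.61948 10.86330 -0.93718 N·m.
t=0.30000 s (step 30): θ=0.29099 -0.01792 -1.51063 -0.55504 rad, θ̇=-1.99996 -1.23745 -2.07960 0.19465 rad/s, tcp=-0.10436 0.77149 0.69320 m, trq=-7.08372 -9.00899 11.27655 -1.05445 N·m.
t=0.35000 s (step 35): θ=0.19445 -0.07514 -1.60528 -0.54643 rad, θ̇=-1.86009 -1.05721 -1.71828 0.14973 rad/s, tcp=-0.04841 0.71244 0.71142 m, trq=-3.56490 -9.20252 11.73641 -1.15438 N·m.
t=0.40000 s (step 40): θ=0.10513 -0.12409 -1.68342 -0.53988 rad, θ̇=-1.71238 -0.90577 -1.41753 0.11266 rad/s, tcp=0.00327 0.65679 0.72546 m, trq=-0.84160 -9.26493 12.17349 -1.23701 N·m.
t=0.45000 s (step 45): θ=0.02328 -0.16612 -1.74790 -0.53502 rad, θ̇=-1.56235 -0.77947 -1.17101 0.08220 rad/s, tcp=0.05015 0.60509 0.73566 m, trq=1.31433 -9.24286 12.55896 -1.30417 N·m.
t=0.50000 s (step 50): θ=-0.05111 -0.20238 -1.80127 -0.53154 rad, θ̇=-1.41404 -0.67465 -0.97130 0.05755 rad/s, tcp=0.09207 0.55761 0.74251 m, trq=3.04525 -9.16821 12.88406 -1.35824 N·m.
t=0.55000 s (step 55): θ=-0.11819 -0.23386 -1.84566 -0.52915 rad, θ̇=-1.27053 -0.58787 -0.81074 0.03887 rad/s, tcp=0.12911 0.51442 0.74657 m, trq=4.44563 -9.06258 13.14986 -1.40192 N·m.
t=0.60000 s (step 60): θ=-0.17827 -0.26140 -1.88285 -0.52753 rad, θ̇=-1.13403 -0.51606 -0.68208 0.02690 rad/s, tcp=0.16154 0.47546 0.74838 m, trq=5.58237 -8.94036 13.36192 -1.43790 N·m.
t=0.65000 s (step 65): θ=-0.23173 -0.28566 -1.91428 -0.52638 rad, θ̇=-1.00616 -0.45639 -0.57902 0.01987 rad/s, tcp=0.18969 0.44056 0.74846 m, trq=6.50422 -8.81012 13.52701 -1.46703 N·m.
t=0.70000 s (step 70): θ=-0.27904 -0.30718 -1.94108 -0.52551 rad, θ̇=-0.88797 -0.40632 -0.49626 0.01545 rad/s, tcp=0.21394 0.40949 0.74723 m, trq=7.24942 -8.67731 13.65226 -1.48964 N·m.
t=0.75000 s (step 75): θ=-0.32069 -0.32640 -1.96416 -0.52482 rad, θ̇=-0.77996 -0.36385 -0.42936 0.01242 rad/s, tcp=0.23472 0.38199 0.74509 m, trq=7.84986 -8.54590 13.74469 -1.50653 N·m.
t=0.80000 s (step 80): θ=-0.35720 -0.34366 -1.98421 -0.52427 rad, θ̇=-0.68224 -0.32737 -0.37476 0.01023 rad/s, tcp=0.25241 0.35775 0.74234 m, trq=8.33231 -8.41856 13.81077 -1.51869 N·m.
t=0.85000 s (step 85): θ=-0.38908 -0.35921 -2.00178 -0.52381 rad, θ̇=-0.59457 -0.29566 -0.32967 0.00858 rad/s, tcp=0.26741 0.33648 0.73921 m, trq=8.71908 -8.29703 13.85612 -1.52707 N·m.
t=0.90000 s (step 90): θ=-0.41681 -0.37328 -2.01730 -0.52343 rad, θ̇=-0.51649 -0.26779 -0.29192 0.00729 rad/s, tcp=0.28006 0.31788 0.73591 m, trq=9.02863 -8.18231 13.88549 -1.53248 N·m.
t=0.95000 s (step 95): θ=-0.44087 -0.38603 -2.03107 -0.52311 rad, θ̇=-0.44738 -0.24305 -0.25989 0.00628 rad/s, tcp=0.29070 0.30167 0.73256 m, trq=9.27611 -8.07491 13.90282 -1.53561 N·m.
t=1.00000 s (step 100): θ=-0.46169 -0.39762 -2.04336 -0.52283 rad, θ̇=-0.38654 -0.22092 -0.23237 0.00545 rad/s, tcp=0.29960 0.28757 0.72926 m, trq=9.47386 -7.97499 13.91128 -1.53701 N·m.
t=1.01000 s (step 101): θ=-0.46550 -0.39981 -2.04566 -0.52278 rad, θ̇=-0.37530 -0.21677 -0.22732 0.00531 rad/s, tcp=0.30119 0.28498 0.72862 m.
final tcp position (m): 0.30119 0.28498 0.72862


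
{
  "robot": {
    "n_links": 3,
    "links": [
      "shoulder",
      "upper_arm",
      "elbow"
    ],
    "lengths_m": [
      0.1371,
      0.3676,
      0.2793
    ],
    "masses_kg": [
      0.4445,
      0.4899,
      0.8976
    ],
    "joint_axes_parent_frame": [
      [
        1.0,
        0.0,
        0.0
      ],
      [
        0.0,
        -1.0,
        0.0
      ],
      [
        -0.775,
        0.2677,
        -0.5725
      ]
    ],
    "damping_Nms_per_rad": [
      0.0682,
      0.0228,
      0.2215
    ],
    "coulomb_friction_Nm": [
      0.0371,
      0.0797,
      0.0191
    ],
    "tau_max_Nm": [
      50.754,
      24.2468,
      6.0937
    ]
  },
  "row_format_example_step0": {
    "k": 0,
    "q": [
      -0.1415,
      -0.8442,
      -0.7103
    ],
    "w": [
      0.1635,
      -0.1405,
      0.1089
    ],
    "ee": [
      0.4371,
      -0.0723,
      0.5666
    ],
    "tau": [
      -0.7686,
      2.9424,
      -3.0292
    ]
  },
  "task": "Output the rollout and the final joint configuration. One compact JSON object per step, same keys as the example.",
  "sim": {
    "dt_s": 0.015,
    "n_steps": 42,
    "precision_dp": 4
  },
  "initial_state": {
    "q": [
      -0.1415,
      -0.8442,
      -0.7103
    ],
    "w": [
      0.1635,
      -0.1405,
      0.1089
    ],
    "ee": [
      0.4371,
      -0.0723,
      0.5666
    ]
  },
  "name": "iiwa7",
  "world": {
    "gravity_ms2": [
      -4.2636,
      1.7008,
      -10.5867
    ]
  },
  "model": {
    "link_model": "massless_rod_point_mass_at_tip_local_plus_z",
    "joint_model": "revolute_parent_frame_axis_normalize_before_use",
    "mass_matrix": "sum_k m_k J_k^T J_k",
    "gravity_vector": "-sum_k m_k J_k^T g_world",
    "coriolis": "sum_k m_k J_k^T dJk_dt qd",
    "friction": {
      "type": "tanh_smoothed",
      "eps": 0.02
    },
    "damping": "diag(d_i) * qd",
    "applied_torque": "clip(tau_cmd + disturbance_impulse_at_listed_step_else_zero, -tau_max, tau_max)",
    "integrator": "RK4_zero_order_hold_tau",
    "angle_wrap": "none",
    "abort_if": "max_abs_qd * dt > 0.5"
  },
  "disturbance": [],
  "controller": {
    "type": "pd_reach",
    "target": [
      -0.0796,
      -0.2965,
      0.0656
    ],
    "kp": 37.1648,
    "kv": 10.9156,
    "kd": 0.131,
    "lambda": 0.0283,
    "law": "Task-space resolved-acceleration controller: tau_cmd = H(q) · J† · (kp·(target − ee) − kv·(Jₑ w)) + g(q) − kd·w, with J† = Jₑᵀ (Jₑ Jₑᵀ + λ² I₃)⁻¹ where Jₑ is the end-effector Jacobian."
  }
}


{"k":1,"q":[-0.1479,-0.8469,-0.7371],"w":[-0.9712,-0.211,-3.5214],"ee":[0.4362,-0.0743,0.5639],"tau":[-0.23,3.0402,-2.0396]}
{"k":2,"q":[-0.1669,-0.8501,-0.8041],"w":[-1.5295,-0.2012,-5.3282],"ee":[0.4323,-0.0773,0.5586],"tau":[0.5733,3.1573,-1.5084]}
{"k":3,"q":[-0.1915,-0.8526,-0.8903],"w":[-1.7395,-0.1304,-6.1297],"ee":[0.4267,-0.0806,0.5516],"tau":[1.3199,3.2477,-1.1804]}
{"k":4,"q":[-0.2177,-0.8538,-0.9844],"w":[-1.7519,-0.022,-6.4254],"ee":[0.4198,-0.084,0.5433],"tau":[1.8942,3.3078,-0.9269]}
{"k":5,"q":[-0.2432,-0.8532,-1.081],"w":[-1.6534,0.1047,-6.4781],"ee":[0.4122,-0.0876,0.5342],"tau":[2.2912,3.3722,-0.692]}
{"k":6,"q":[-0.2668,-0.8505,-1.1776],"w":[-1.4898,0.2497,-6.4214],"ee":[0.404,-0.0913,0.5245],"tau":[2.5434,3.4331,-0.4546]}
{"k":7,"q":[-0.2876,-0.8456,-1.2729],"w":[-1.2847,0.4127,-6.3182],"ee":[0.3955,-0.0952,0.5143],"tau":[2.689,3.4965,-0.2104]}
{"k":8,"q":[-0.305,-0.8381,-1.3666],"w":[-1.0506,0.5935,-6.1972],"ee":[0.3867,-0.0994,0.5038],"tau":[2.7623,3.5695,0.0386]}
{"k":9,"q":[-0.3189,-0.8277,-1.4584],"w":[-0.7944,0.7924,-6.0713],"ee":[0.3778,-0.1038,0.493],"tau":[2.7911,3.656,0.2875]}
{"k":10,"q":[-0.3287,-0.8143,-1.5483],"w":[-0.5198,1.0098,-5.9459],"ee":[0.3688,-0.1084,0.4822],"tau":[2.7978,3.7574,0.531]}
{"k":11,"q":[-0.3343,-0.7974,-1.6364],"w":[-0.2294,1.2455,-5.823],"ee":[0.3598,-0.1132,0.4714],"tau":[2.8008,3.8734,0.7636]}
{"k":12,"q":[-0.3355,-0.7769,-1.7227],"w":[0.0742,1.4991,-5.7049],"ee":[0.351,-0.1182,0.4606],"tau":[2.8173,4.0019,0.9801]}
{"k":13,"q":[-0.332,-0.7524,-1.8073],"w":[0.3864,1.7698,-5.5952],"ee":[0.3423,-0.1233,0.4501],"tau":[2.869,4.1395,1.176]}
{"k":14,"q":[-0.3238,-0.7237,-1.8904],"w":[0.7107,2.0568,-5.4901],"ee":[0.3338,-0.1285,0.4399],"tau":[2.9545,4.2808,1.3456]}
{"k":15,"q":[-0.3106,-0.6906,-1.9719],"w":[1.0453,2.3598,-5.3942],"ee":[0.3255,-0.1338,0.4301],"tau":[3.0832,4.4186,1.4845]}
{"k":16,"q":[-0.2923,-0.6529,-2.0521],"w":[1.3893,2.6784,-5.3135],"ee":[0.3175,-0.1391,0.4208],"tau":[3.2631,4.5438,1.5882]}
{"k":17,"q":[-0.2688,-0.6102,-2.1313],"w":[1.7421,3.0128,-5.2558],"ee":[0.3095,-0.1446,0.4123],"tau":[3.5007,4.6455,1.6521]}
{"k":18,"q":[-0.24,-0.5624,-2.2099],"w":[2.1046,3.3628,-5.2304],"ee":[0.3017,-0.1502,0.4046],"tau":[3.8013,4.7116,1.6717]}
{"k":19,"q":[-0.2056,-0.5092,-2.2885],"w":[2.4789,3.7275,-5.2485],"ee":[0.2938,-0.1561,0.3977],"tau":[4.1711,4.7296,1.6428]}
{"k":20,"q":[-0.1655,-0.4504,-2.3677],"w":[2.8691,4.1044,-5.3231],"ee":[0.2857,-0.1624,0.3919],"tau":[4.6185,4.6875,1.5617]}
{"k":21,"q":[-0.1193,-0.386,-2.4487],"w":[3.2822,4.4888,-5.4707],"ee":[0.2773,-0.1691,0.387],"tau":[5.1595,4.5742,1.4257]}
{"k":22,"q":[-0.0667,-0.3157,-2.5326],"w":[3.7295,4.8724,-5.7138],"ee":[0.2685,-0.1766,0.383],"tau":[5.8233,4.3787,1.2345]}
{"k":23,"q":[-0.007,-0.2398,-2.6211],"w":[4.2286,5.2419,-6.0846],"ee":[0.259,-0.1849,0.3801],"tau":[6.6564,4.0808,0.9915]}
{"k":24,"q":[0.0607,-0.1585,-2.7164],"w":[4.8054,5.5735,-6.6295],"ee":[0.2489,-0.1944,0.378],"tau":[7.678,3.6083,0.706]}
{"k":25,"q":[0.1379,-0.0729,-2.8216],"w":[5.4906,5.8166,-7.4018],"ee":[0.2379,-0.2053,0.3767],"tau":[8.4736,2.6414,0.3917]}
{"k":26,"q":[0.226,0.0148,-2.9398],"w":[6.2642,5.8414,-8.3607],"ee":[0.2262,-0.218,0.3764],"tau":[5.718,-0.0934,0.0376]}
{"k":27,"q":[0.3234,0.0986,-3.0679],"w":[6.7134,5.3136,-8.7294],"ee":[0.2141,-0.2333,0.3769],"tau":[-8.2312,-5.3821,-0.4697]}
{"k":28,"q":[0.4158,0.1681,-3.1798],"w":[5.6111,4.0311,-6.2252],"ee":[0.2017,-0.2512,0.3774],"tau":[-18.9873,-7.0078,-1.188]}
{"k":29,"q":[0.4843,0.2196,-3.242],"w":[3.549,2.9322,-2.1214],"ee":[0.1893,-0.2698,0.376],"tau":[-19.5107,-6.022,-1.8641]}
{"k":30,"q":[0.524,0.2583,-3.2486],"w":[1.7685,2.2477,1.1809],"ee":[0.177,-0.2869,0.3721],"tau":[-17.6745,-5.3057,-2.2841]}
{"k":31,"q":[0.5404,0.2879,-3.2138],"w":[0.4363,1.688,3.4228],"ee":[0.1653,-0.3015,0.3667],"tau":[-15.6043,-5.0539,-2.4486]}
{"k":32,"q":[0.5397,0.3091,-3.1517],"w":[-0.5167,1.1134,4.8291],"ee":[0.1543,-0.3137,0.3614],"tau":[-12.492,-4.8375,-2.4051]}
{"k":33,"q":[0.5279,0.3217,-3.0751],"w":[-1.0407,0.5693,5.3609],"ee":[0.1442,-0.3239,0.3571],"tau":[-6.2091,-3.6197,-2.156]}
{"k":34,"q":[0.5136,0.3286,-3.0015],"w":[-0.867,0.3636,4.4744],"ee":[0.1354,-0.3324,0.3543],"tau":[1.2535,-1.1553,-1.711]}
{"k":35,"q":[0.5073,0.3369,-2.9521],"w":[-0.0027,0.755,2.1793],"ee":[0.1277,-0.3396,0.3523],"tau":[4.4329,0.4672,-1.2226]}
{"k":36,"q":[0.515,0.3532,-2.9381],"w":[1.0019,1.4069,-0.2394],"ee":[0.1207,-0.3457,0.3501],"tau":[4.258,0.6843,-0.9057]}
{"k":37,"q":[0.5364,0.3785,-2.9554],"w":[1.8374,1.9438,-2.0265],"ee":[0.114,-0.3516,0.347],"tau":[2.6551,0.0497,-0.8303]}
{"k":38,"q":[0.5684,0.4099,-2.9939],"w":[2.4266,2.2287,-3.0704],"ee":[0.107,-0.3579,0.343],"tau":[-0.2121,-1.1771,-0.9543]}
{"k":39,"q":[0.6066,0.4433,-3.0413],"w":[2.6658,2.2218,-3.2518],"ee":[0.0998,-0.365,0.3382],"tau":[-4.4031,-2.6919,-1.2319]}
{"k":40,"q":[0.6448,0.4745,-3.0839],"w":[2.4367,1.9598,-2.4464],"ee":[0.0923,-0.3728,0.3327],"tau":[-8.3302,-3.7863,-1.5966]}
{"k":41,"q":[0.6767,0.501,-3.1093],"w":[1.8323,1.5844,-0.9723],"ee":[0.0848,-0.3809,0.3264],"tau":[-10.2646,-4.1503,-1.9418]}
{"k":42,"q":[0.6989,0.522,-3.1125],"w":[1.1437,1.2282,0.4973],"ee":[0.0775,-0.3887,0.3197]}
{"summary": "final q (rad): 0.6989 0.5220 -3.1125"}


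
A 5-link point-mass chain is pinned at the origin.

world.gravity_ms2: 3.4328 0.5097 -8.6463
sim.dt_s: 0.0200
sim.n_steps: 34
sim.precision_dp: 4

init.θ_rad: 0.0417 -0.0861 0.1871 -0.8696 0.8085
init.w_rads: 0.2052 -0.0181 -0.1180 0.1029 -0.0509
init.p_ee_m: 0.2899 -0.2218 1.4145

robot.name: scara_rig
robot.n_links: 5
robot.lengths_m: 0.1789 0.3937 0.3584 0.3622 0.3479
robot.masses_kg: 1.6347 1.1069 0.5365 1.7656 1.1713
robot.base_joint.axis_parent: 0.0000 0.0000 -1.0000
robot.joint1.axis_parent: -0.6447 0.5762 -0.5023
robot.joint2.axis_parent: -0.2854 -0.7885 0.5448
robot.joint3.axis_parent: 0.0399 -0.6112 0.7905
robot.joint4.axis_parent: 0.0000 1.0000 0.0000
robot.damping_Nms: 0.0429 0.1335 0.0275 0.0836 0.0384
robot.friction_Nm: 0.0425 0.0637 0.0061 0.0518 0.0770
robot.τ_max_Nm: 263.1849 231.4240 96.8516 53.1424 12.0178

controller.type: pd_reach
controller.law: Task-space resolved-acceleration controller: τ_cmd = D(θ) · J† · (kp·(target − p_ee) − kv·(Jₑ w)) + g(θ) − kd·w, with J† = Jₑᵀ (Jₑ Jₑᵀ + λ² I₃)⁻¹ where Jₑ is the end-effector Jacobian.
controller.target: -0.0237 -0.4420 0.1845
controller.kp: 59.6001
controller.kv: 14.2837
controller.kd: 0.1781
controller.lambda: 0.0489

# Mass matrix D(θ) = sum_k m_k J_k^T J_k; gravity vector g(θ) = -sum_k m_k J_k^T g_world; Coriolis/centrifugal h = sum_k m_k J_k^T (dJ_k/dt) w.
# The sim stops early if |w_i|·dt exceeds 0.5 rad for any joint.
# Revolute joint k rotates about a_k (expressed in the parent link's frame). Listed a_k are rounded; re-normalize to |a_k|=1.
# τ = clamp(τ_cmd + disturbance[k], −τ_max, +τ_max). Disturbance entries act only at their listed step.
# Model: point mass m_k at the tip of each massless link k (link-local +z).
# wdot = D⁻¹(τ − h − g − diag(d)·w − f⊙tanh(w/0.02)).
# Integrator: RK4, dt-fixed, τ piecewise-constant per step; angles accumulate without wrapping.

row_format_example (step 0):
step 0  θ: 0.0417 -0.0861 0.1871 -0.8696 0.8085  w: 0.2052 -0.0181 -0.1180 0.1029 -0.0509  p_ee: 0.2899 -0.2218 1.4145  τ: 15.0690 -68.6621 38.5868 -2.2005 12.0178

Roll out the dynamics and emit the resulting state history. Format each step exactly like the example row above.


step 1  θ: 0.0151 -0.0857 0.2257 -0.9501 0.8135  w: -2.6591 0.0933 3.7766 -7.5283 0.7799  p_ee: 0.2850 -0.2257 1.4053  τ: 11.0250 -39.3527 25.4923 -1.3526 12.0178
step 2  θ: -0.0335 -0.0816 0.3083 -1.0946 0.8653  w: -2.1451 0.2958 4.3752 -6.6879 4.4315  p_ee: 0.2723 -0.2341 1.3784  τ: 7.3297 -14.1748 13.3142 -1.8756 12.0178
step 3  θ: -0.0617 -0.0746 0.3900 -1.1994 0.9922  w: -0.6859 0.3643 3.7683 -3.8948 8.1122  p_ee: 0.2541 -0.2449 1.3347  τ: 4.1513 -1.9677 1.3163 -3.0455 7.4212
step 4  θ: -0.0665 -0.0672 0.4588 -1.2640 1.1713  w: 0.1393 0.3680 3.1297 -2.7127 9.7107  p_ee: 0.2304 -0.2554 1.2771  τ: 1.3487 3.8779 -9.4652 -4.3577 3.0505
step 5  θ: -0.0614 -0.0600 0.5145 -1.3167 1.3684  w: 0.3040 0.3558 2.4667 -2.6638 9.9817  p_ee: 0.2017 -0.2638 1.2110  τ: -1.0044 7.2853 -17.4929 -5.1092 -0.6733
step 6  θ: -0.0578 -0.0530 0.5563 -1.3745 1.5641  w: 0.0050 0.3536 1.7242 -3.1905 9.6175  p_ee: 0.1694 -0.2695 1.1413  τ: -3.0212 8.4811 -22.9322 -5.3949 -3.7342
step 7  θ: -0.0635 -0.0460 0.5820 -1.4458 1.7497  w: -0.6070 0.3480 0.8557 -3.9875 8.9736  p_ee: 0.1347 -0.2725 1.0722  τ: -4.8912 6.5006 -26.4728 -5.6303 -6.0105
step 8  θ: -0.0842 -0.0396 0.5889 -1.5344 1.9215  w: -1.4920 0.2899 -0.1736 -4.9062 8.2340  p_ee: 0.0991 -0.2727 1.0073  τ: -6.6719 -0.1011 -28.5769 -6.2304 -7.4553
step 9  θ: -0.1248 -0.0359 0.5728 -1.6407 2.0793  w: -2.5743 0.0649 -1.4529 -5.7304 7.5695  p_ee: 0.0641 -0.2705 0.9498  τ: -8.2427 -12.9847 -29.5860 -7.6261 -8.1466
step 10  θ: -0.1878 -0.0400 0.5279 -1.7601 2.2266  w: -3.6713 -0.5072 -3.0600 -6.1793 7.1927  p_ee: 0.0314 -0.2666 0.9024  τ: -9.2568 -34.8508 -29.9970 -10.4435 -8.2891
step 11  θ: -0.2690 -0.0613 0.4471 -1.8810 2.3721  w: -4.2562 -1.6634 -5.0177 -5.8424 7.3586  p_ee: 0.0029 -0.2626 0.8676  τ: -8.6496 -73.3502 -29.6983 -15.7997 -8.2187
step 12  θ: -0.3522 -0.1143 0.3249 -1.9834 2.5305  w: -3.8068 -3.6567 -7.1319 -4.3491 8.4818  p_ee: -0.0186 -0.2607 0.8472  τ: 1.8321 -137.4580 -12.0323 -20.3810 -8.4069
step 13  θ: -0.4199 -0.2206 0.1713 -2.0370 2.7324  w: -2.9389 -7.0180 -7.9275 -1.0126 11.9179  p_ee: -0.0288 -0.2643 0.8428  τ: 36.6878 70.7294 96.8516 41.8237 -8.2325
step 14  θ: -0.3855 -0.3555 -0.0061 -1.9277 2.9206  w: 4.3065 -6.3515 -9.2819 10.8817 7.4888  p_ee: -0.0242 -0.2768 0.8503  τ: 29.5853 97.8674 75.4060 29.5887 -7.7678
step 15  θ: -0.3037 -0.4514 -0.1551 -1.7511 3.0121  w: 3.5512 -3.2462 -5.2593 6.0203 1.6772  p_ee: -0.0184 -0.2968 0.8512  τ: 21.9912 54.4741 46.0610 16.9479 -5.5414
step 16  θ: -0.2355 -0.4980 -0.2376 -1.6657 3.0073  w: 3.2934 -1.4195 -2.9734 2.4610 -2.1965  p_ee: -0.0184 -0.3175 0.8376  τ: 16.1877 39.1862 31.9503 12.0175 -2.4144
step 17  θ: -0.1657 -0.5138 -0.2889 -1.6307 2.9370  w: 3.7937 -0.1320 -2.2782 1.2221 -4.8603  p_ee: -0.0208 -0.3371 0.8133  τ: 12.7127 34.5273 24.7638 9.2862 0.3502
step 18  θ: -0.0796 -0.5045 -0.3370 -1.6049 2.8204  w: 4.9968 1.1022 -2.7103 1.7028 -6.8012  p_ee: -0.0237 -0.3564 0.7839  τ: 6.9435 30.0943 11.4257 3.6674 2.4356
step 19  θ: 0.0373 -0.4682 -0.4040 -1.5582 2.6714  w: 6.8468 2.6201 -4.1326 3.4025 -8.0222  p_ee: -0.0269 -0.3767 0.7540  τ: -15.9839 7.2147 -42.0045 -14.8257 3.6761
step 20  θ: 0.1802 -0.4042 -0.5067 -1.4838 2.5198  w: 7.1385 3.7821 -5.8722 3.8392 -7.0590  p_ee: -0.0321 -0.3984 0.7265  τ: -28.4510 -1.4769 -66.0762 -19.3460 4.1258
step 21  θ: 0.3024 -0.3254 -0.6349 -1.4169 2.4013  w: 4.6719 3.9596 -6.7377 2.2926 -4.8777  p_ee: -0.0408 -0.4190 0.7000  τ: -20.7695 3.2581 -43.7560 -10.6153 4.2107
step 22  θ: 0.3704 -0.2450 -0.7776 -1.3788 2.3185  w: 2.0027 4.0253 -7.5693 1.3526 -3.4961  p_ee: -0.0501 -0.4356 0.6716  τ: -10.1253 2.5215 -19.8148 -4.5105 4.1186
step 23  θ: 0.3880 -0.1641 -0.9378 -1.3507 2.2570  w: -0.2576 4.0557 -8.5687 1.5227 -2.6948  p_ee: -0.0567 -0.4475 0.6402  τ: -1.6261 1.2518 -2.0386 -1.8595 3.8433
step 24  θ: 0.3634 -0.0836 -1.1188 -1.3116 2.2083  w: -2.1969 3.9909 -9.6265 2.5114 -2.1676  p_ee: -0.0593 -0.4550 0.6052  τ: 2.6982 2.8264 10.3692 -1.2148 3.4533
step 25  θ: 0.3014 -0.0058 -1.3205 -1.2490 2.1684  w: -4.0123 3.7499 -10.6163 3.8551 -1.7751  p_ee: -0.0592 -0.4584 0.5666  τ: 2.4349 7.1606 18.4672 -1.4015 3.0452
step 26  θ: 0.2029 0.0650 -1.5413 -1.1593 2.1357  w: -5.8329 3.2300 -11.4725 5.1372 -1.4149  p_ee: -0.0580 -0.4578 0.5255  τ: -0.7187 12.3398 22.5165 -1.8351 2.6690
step 27  θ: 0.0675 0.1223 -1.7783 -1.0469 2.1108  w: -7.6574 2.3800 -12.1641 6.0396 -0.9738  p_ee: -0.0573 -0.4545 0.4845  τ: -3.2520 16.0889 21.6601 -2.5417 2.3101
step 28  θ: -0.1044 0.1603 -2.0292 -0.9198 2.0968  w: -9.4400 1.3083 -12.8206 6.5499 -0.3344  p_ee: -0.0569 -0.4507 0.4472  τ: -1.2973 17.0770 14.7612 -3.9158 1.9350
step 29  θ: -0.3132 0.1759 -2.2982 -0.7813 2.0994  w: -11.3320 0.1484 -13.9838 7.1924 0.6899  p_ee: -0.0553 -0.4492 0.4170  τ: 7.2351 15.9595 1.9827 -6.2583 1.5695
step 30  θ: -0.5643 0.1656 -2.6050 -0.6190 2.1314  w: -13.3500 -1.3952 -16.3079 8.7478 2.6155  p_ee: -0.0500 -0.4528 0.3966  τ: 23.3493 15.4846 -16.1365 -9.7500 1.1553
step 31  θ: -0.7690 0.1134 -2.8636 -0.4924 2.1880  w: -3.8363 -3.7009 -5.0074 0.3861 1.7015  p_ee: -0.0382 -0.4632 0.3868  τ: 31.3534 22.3309 -28.3325 -10.4234 1.4107
step 32  θ: -0.8046 0.0373 -2.9199 -0.5120 2.2163  w: 0.0213 -3.8882 -0.9120 -2.1850 1.1962  p_ee: -0.0262 -0.4721 0.3753  τ: 24.0467 25.1545 -23.0928 -8.6962 1.4198
step 33  θ: -0.8085 -0.0395 -2.9533 -0.5380 2.2476  w: -0.4104 -3.7981 -2.4253 -0.4185 1.9270  p_ee: -0.0172 -0.4780 0.3613  τ: 21.7193 26.8206 -20.5314 -8.6119 1.1296
step 34  θ: -0.8065 -0.1147 -2.9936 -0.5497 2.2861  w: 0.4567 -3.7143 -1.8184 -0.6063 1.9853  p_ee: -0.0103 -0.4818 0.3463
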